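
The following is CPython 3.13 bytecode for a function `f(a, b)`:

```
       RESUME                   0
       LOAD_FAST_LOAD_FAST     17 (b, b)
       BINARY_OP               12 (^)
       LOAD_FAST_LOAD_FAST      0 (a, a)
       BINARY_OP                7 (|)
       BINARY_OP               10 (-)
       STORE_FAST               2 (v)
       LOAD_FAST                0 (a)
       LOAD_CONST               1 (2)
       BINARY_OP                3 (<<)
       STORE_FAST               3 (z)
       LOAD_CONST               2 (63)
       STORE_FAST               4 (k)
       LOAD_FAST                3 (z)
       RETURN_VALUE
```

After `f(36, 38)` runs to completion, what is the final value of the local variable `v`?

-36

LOAD_FAST_LOAD_FAST b,b → push 38,38. Stack: [38, 38]
BINARY_OP ^ → 38 ^ 38 = 0. Stack: [0]
LOAD_FAST_LOAD_FAST a,a → push 36,36. Stack: [0, 36, 36]
BINARY_OP | → 36 | 36 = 36. Stack: [0, 36]
BINARY_OP - → 0 - 36 = -36. Stack: [-36]
STORE_FAST v → v=-36. Stack: []
LOAD_FAST a → push 36. Stack: [36]
LOAD_CONST → push 2. Stack: [36, 2]
BINARY_OP << → 36 << 2 = 144. Stack: [144]
STORE_FAST z → z=144. Stack: []
LOAD_CONST → push 63. Stack: [63]
STORE_FAST k → k=63. Stack: []
LOAD_FAST z → push 144. Stack: [144]
RETURN_VALUE → return 144.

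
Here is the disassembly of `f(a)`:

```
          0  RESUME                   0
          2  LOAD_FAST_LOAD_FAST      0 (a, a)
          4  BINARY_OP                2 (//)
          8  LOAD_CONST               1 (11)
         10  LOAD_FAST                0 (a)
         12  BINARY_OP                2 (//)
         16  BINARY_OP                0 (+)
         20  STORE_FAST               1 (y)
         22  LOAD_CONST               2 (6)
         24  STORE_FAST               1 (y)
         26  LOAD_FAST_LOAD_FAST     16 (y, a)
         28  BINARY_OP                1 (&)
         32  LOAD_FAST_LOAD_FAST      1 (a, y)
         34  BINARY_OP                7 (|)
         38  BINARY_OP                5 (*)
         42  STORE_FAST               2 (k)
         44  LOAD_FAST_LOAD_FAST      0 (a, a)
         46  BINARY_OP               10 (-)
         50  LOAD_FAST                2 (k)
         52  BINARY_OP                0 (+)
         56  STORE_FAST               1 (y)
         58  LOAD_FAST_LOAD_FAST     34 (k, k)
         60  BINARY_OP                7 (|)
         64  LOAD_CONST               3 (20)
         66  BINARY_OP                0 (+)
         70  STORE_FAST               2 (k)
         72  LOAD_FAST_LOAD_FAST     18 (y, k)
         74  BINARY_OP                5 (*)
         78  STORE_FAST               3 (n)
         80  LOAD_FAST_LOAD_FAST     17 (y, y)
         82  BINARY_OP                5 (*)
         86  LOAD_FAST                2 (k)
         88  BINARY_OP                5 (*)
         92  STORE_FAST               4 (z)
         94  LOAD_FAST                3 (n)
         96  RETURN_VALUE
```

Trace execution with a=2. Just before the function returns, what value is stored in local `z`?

4608

LOAD_FAST_LOAD_FAST a,a → push 2,2. Stack: [2, 2]
BINARY_OP // → 2 // 2 = 1. Stack: [1]
LOAD_CONST → push 11. Stack: [1, 11]
LOAD_FAST a → push 2. Stack: [1, 11, 2]
BINARY_OP // → 11 // 2 = 5. Stack: [1, 5]
BINARY_OP + → 1 + 5 = 6. Stack: [6]
STORE_FAST y → y=6. Stack: []
LOAD_CONST → push 6. Stack: [6]
STORE_FAST y → y=6. Stack: []
LOAD_FAST_LOAD_FAST y,a → push 6,2. Stack: [6, 2]
BINARY_OP & → 6 & 2 = 2. Stack: [2]
LOAD_FAST_LOAD_FAST a,y → push 2,6. Stack: [2, 2, 6]
BINARY_OP | → 2 | 6 = 6. Stack: [2, 6]
BINARY_OP * → 2 * 6 = 12. Stack: [12]
STORE_FAST k → k=12. Stack: []
LOAD_FAST_LOAD_FAST a,a → push 2,2. Stack: [2, 2]
BINARY_OP - → 2 - 2 = 0. Stack: [0]
LOAD_FAST k → push 12. Stack: [0, 12]
BINARY_OP + → 0 + 12 = 12. Stack: [12]
STORE_FAST y → y=12. Stack: []
LOAD_FAST_LOAD_FAST k,k → push 12,12. Stack: [12, 12]
BINARY_OP | → 12 | 12 = 12. Stack: [12]
LOAD_CONST → push 20. Stack: [12, 20]
BINARY_OP + → 12 + 20 = 32. Stack: [32]
STORE_FAST k → k=32. Stack: []
LOAD_FAST_LOAD_FAST y,k → push 12,32. Stack: [12, 32]
BINARY_OP * → 12 * 32 = 384. Stack: [384]
STORE_FAST n → n=384. Stack: []
LOAD_FAST_LOAD_FAST y,y → push 12,12. Stack: [12, 12]
BINARY_OP * → 12 * 12 = 144. Stack: [144]
LOAD_FAST k → push 32. Stack: [144, 32]
BINARY_OP * → 144 * 32 = 4608. Stack: [4608]
STORE_FAST z → z=4608. Stack: []
LOAD_FAST n → push 384. Stack: [384]
RETURN_VALUE → return 384.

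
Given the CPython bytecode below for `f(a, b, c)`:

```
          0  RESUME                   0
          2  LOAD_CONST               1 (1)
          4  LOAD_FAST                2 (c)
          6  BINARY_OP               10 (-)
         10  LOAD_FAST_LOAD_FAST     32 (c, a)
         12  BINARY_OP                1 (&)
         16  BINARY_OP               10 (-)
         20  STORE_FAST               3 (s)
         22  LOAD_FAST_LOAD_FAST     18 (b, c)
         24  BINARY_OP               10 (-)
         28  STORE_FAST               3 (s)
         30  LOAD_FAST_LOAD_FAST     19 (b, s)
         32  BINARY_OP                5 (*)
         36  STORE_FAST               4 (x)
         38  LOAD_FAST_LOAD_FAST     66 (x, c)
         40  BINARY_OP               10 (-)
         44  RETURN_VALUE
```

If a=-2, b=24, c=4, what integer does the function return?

LOAD_CONST → push 1. Stack: [1]
LOAD_FAST c → push 4. Stack: [1, 4]
BINARY_OP - → 1 - 4 = -3. Stack: [-3]
LOAD_FAST_LOAD_FAST c,a → push 4,-2. Stack: [-3, 4, -2]
BINARY_OP & → 4 & -2 = 4. Stack: [-3, 4]
BINARY_OP - → -3 - 4 = -7. Stack: [-7]
STORE_FAST s → s=-7. Stack: []
LOAD_FAST_LOAD_FAST b,c → push 24,4. Stack: [24, 4]
BINARY_OP - → 24 - 4 = 20. Stack: [20]
STORE_FAST s → s=20. Stack: []
LOAD_FAST_LOAD_FAST b,s → push 24,20. Stack: [24, 20]
BINARY_OP * → 24 * 20 = 480. Stack: [480]
STORE_FAST x → x=480. Stack: []
LOAD_FAST_LOAD_FAST x,c → push 480,4. Stack: [480, 4]
BINARY_OP - → 480 - 4 = 476. Stack: [476]
RETURN_VALUE → return 476.

476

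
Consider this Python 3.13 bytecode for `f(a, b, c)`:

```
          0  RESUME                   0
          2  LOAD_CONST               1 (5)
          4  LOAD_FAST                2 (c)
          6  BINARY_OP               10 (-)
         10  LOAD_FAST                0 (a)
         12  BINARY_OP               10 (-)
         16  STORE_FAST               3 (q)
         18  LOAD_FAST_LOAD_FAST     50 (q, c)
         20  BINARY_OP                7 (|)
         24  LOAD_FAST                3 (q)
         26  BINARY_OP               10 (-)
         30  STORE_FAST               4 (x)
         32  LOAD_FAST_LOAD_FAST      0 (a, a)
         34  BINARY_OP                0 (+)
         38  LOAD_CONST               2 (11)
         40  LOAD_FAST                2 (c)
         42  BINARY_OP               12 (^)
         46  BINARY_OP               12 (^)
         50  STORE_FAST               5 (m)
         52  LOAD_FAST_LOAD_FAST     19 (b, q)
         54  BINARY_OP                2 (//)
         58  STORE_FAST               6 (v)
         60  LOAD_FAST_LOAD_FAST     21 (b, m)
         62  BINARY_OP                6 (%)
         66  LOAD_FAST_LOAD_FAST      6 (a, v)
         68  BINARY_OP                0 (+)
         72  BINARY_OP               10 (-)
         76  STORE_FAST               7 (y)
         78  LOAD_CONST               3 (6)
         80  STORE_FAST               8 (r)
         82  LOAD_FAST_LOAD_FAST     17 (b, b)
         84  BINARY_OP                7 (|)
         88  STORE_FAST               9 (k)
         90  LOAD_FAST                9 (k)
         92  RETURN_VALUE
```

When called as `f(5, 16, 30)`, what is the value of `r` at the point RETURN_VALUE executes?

LOAD_CONST → push 5. Stack: [5]
LOAD_FAST c → push 30. Stack: [5, 30]
BINARY_OP - → 5 - 30 = -25. Stack: [-25]
LOAD_FAST a → push 5. Stack: [-25, 5]
BINARY_OP - → -25 - 5 = -30. Stack: [-30]
STORE_FAST q → q=-30. Stack: []
LOAD_FAST_LOAD_FAST q,c → push -30,30. Stack: [-30, 30]
BINARY_OP | → -30 | 30 = -2. Stack: [-2]
LOAD_FAST q → push -30. Stack: [-2, -30]
BINARY_OP - → -2 - -30 = 28. Stack: [28]
STORE_FAST x → x=28. Stack: []
LOAD_FAST_LOAD_FAST a,a → push 5,5. Stack: [5, 5]
BINARY_OP + → 5 + 5 = 10. Stack: [10]
LOAD_CONST → push 11. Stack: [10, 11]
LOAD_FAST c → push 30. Stack: [10, 11, 30]
BINARY_OP ^ → 11 ^ 30 = 21. Stack: [10, 21]
BINARY_OP ^ → 10 ^ 21 = 31. Stack: [31]
STORE_FAST m → m=31. Stack: []
LOAD_FAST_LOAD_FAST b,q → push 16,-30. Stack: [16, -30]
BINARY_OP // → 16 // -30 = -1. Stack: [-1]
STORE_FAST v → v=-1. Stack: []
LOAD_FAST_LOAD_FAST b,m → push 16,31. Stack: [16, 31]
BINARY_OP % → 16 % 31 = 16. Stack: [16]
LOAD_FAST_LOAD_FAST a,v → push 5,-1. Stack: [16, 5, -1]
BINARY_OP + → 5 + -1 = 4. Stack: [16, 4]
BINARY_OP - → 16 - 4 = 12. Stack: [12]
STORE_FAST y → y=12. Stack: []
LOAD_CONST → push 6. Stack: [6]
STORE_FAST r → r=6. Stack: []
LOAD_FAST_LOAD_FAST b,b → push 16,16. Stack: [16, 16]
BINARY_OP | → 16 | 16 = 16. Stack: [16]
STORE_FAST k → k=16. Stack: []
LOAD_FAST k → push 16. Stack: [16]
RETURN_VALUE → return 16.

6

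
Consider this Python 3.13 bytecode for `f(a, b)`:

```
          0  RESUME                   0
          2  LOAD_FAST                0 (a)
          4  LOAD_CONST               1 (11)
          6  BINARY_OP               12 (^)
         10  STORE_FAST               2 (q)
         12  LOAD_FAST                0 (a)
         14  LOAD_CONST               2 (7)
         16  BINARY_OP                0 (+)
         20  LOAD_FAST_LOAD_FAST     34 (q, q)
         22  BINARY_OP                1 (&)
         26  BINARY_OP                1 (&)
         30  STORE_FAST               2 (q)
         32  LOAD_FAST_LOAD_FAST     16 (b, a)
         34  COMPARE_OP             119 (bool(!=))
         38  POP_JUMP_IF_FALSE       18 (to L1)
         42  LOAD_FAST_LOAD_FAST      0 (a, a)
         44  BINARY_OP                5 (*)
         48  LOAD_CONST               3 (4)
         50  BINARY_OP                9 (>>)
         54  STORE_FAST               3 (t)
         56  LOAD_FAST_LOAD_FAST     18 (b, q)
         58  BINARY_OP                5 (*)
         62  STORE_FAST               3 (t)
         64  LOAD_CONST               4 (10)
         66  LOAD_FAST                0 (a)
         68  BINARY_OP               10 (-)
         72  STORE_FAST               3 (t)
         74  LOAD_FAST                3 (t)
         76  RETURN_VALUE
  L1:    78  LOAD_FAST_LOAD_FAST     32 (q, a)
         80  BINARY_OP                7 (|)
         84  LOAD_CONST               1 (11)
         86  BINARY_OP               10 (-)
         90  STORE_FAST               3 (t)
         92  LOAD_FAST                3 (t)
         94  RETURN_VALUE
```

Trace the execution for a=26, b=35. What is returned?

LOAD_FAST a → push 26. Stack: [26]
LOAD_CONST → push 11. Stack: [26, 11]
BINARY_OP ^ → 26 ^ 11 = 17. Stack: [17]
STORE_FAST q → q=17. Stack: []
LOAD_FAST a → push 26. Stack: [26]
LOAD_CONST → push 7. Stack: [26, 7]
BINARY_OP + → 26 + 7 = 33. Stack: [33]
LOAD_FAST_LOAD_FAST q,q → push 17,17. Stack: [33, 17, 17]
BINARY_OP & → 17 & 17 = 17. Stack: [33, 17]
BINARY_OP & → 33 & 17 = 1. Stack: [1]
STORE_FAST q → q=1. Stack: []
LOAD_FAST_LOAD_FAST b,a → push 35,26. Stack: [35, 26]
COMPARE_OP bool(!=) → 35 vs 26 = True. Stack: [True]
POP_JUMP_IF_FALSE → pop True; no jump. Stack: []
LOAD_FAST_LOAD_FAST a,a → push 26,26. Stack: [26, 26]
BINARY_OP * → 26 * 26 = 676. Stack: [676]
LOAD_CONST → push 4. Stack: [676, 4]
BINARY_OP >> → 676 >> 4 = 42. Stack: [42]
STORE_FAST t → t=42. Stack: []
LOAD_FAST_LOAD_FAST b,q → push 35,1. Stack: [35, 1]
BINARY_OP * → 35 * 1 = 35. Stack: [35]
STORE_FAST t → t=35. Stack: []
LOAD_CONST → push 10. Stack: [10]
LOAD_FAST a → push 26. Stack: [10, 26]
BINARY_OP - → 10 - 26 = -16. Stack: [-16]
STORE_FAST t → t=-16. Stack: []
LOAD_FAST t → push -16. Stack: [-16]
RETURN_VALUE → return -16.

-16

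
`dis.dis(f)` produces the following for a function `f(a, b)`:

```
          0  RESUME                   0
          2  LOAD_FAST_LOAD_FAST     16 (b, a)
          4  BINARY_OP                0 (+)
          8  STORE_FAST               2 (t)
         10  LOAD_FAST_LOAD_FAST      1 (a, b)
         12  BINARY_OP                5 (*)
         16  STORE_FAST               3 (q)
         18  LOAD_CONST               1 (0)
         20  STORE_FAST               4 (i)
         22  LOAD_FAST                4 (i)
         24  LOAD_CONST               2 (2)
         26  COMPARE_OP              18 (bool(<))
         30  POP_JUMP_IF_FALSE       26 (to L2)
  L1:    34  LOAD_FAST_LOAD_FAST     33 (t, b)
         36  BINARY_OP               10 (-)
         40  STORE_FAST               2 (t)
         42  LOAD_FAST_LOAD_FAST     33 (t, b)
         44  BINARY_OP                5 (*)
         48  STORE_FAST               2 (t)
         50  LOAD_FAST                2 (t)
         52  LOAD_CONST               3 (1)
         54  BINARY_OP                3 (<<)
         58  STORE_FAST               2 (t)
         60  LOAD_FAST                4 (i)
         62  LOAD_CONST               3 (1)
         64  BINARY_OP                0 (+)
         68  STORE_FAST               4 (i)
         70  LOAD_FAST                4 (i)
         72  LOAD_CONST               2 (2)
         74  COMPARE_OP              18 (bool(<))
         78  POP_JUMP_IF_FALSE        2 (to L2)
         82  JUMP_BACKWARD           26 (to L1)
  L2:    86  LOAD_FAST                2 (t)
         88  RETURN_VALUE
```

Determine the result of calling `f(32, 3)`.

1134

LOAD_FAST_LOAD_FAST b,a → push 3,32. Stack: [3, 32]
BINARY_OP + → 3 + 32 = 35. Stack: [35]
STORE_FAST t → t=35. Stack: []
LOAD_FAST_LOAD_FAST a,b → push 32,3. Stack: [32, 3]
BINARY_OP * → 32 * 3 = 96. Stack: [96]
STORE_FAST q → q=96. Stack: []
LOAD_CONST → push 0. Stack: [0]
STORE_FAST i → i=0. Stack: []
LOAD_FAST i → push 0. Stack: [0]
LOAD_CONST → push 2. Stack: [0, 2]
COMPARE_OP bool(<) → 0 vs 2 = True. Stack: [True]
POP_JUMP_IF_FALSE → pop True; no jump. Stack: []
LOAD_FAST_LOAD_FAST t,b → push 35,3. Stack: [35, 3]
BINARY_OP - → 35 - 3 = 32. Stack: [32]
STORE_FAST t → t=32. Stack: []
LOAD_FAST_LOAD_FAST t,b → push 32,3. Stack: [32, 3]
BINARY_OP * → 32 * 3 = 96. Stack: [96]
STORE_FAST t → t=96. Stack: []
LOAD_FAST t → push 96. Stack: [96]
LOAD_CONST → push 1. Stack: [96, 1]
BINARY_OP << → 96 << 1 = 192. Stack: [192]
STORE_FAST t → t=192. Stack: []
LOAD_FAST i → push 0. Stack: [0]
LOAD_CONST → push 1. Stack: [0, 1]
BINARY_OP + → 0 + 1 = 1. Stack: [1]
STORE_FAST i → i=1. Stack: []
LOAD_FAST i → push 1. Stack: [1]
LOAD_CONST → push 2. Stack: [1, 2]
COMPARE_OP bool(<) → 1 vs 2 = True. Stack: [True]
POP_JUMP_IF_FALSE → pop True; no jump. Stack: []
LOAD_FAST_LOAD_FAST t,b → push 192,3. Stack: [192, 3]
BINARY_OP - → 192 - 3 = 189. Stack: [189]
STORE_FAST t → t=189. Stack: []
LOAD_FAST_LOAD_FAST t,b → push 189,3. Stack: [189, 3]
BINARY_OP * → 189 * 3 = 567. Stack: [567]
STORE_FAST t → t=567. Stack: []
LOAD_FAST t → push 567. Stack: [567]
LOAD_CONST → push 1. Stack: [567, 1]
BINARY_OP << → 567 << 1 = 1134. Stack: [1134]
STORE_FAST t → t=1134. Stack: []
LOAD_FAST i → push 1. Stack: [1]
LOAD_CONST → push 1. Stack: [1, 1]
BINARY_OP + → 1 + 1 = 2. Stack: [2]
STORE_FAST i → i=2. Stack: []
LOAD_FAST i → push 2. Stack: [2]
LOAD_CONST → push 2. Stack: [2, 2]
COMPARE_OP bool(<) → 2 vs 2 = False. Stack: [False]
POP_JUMP_IF_FALSE → pop False; jump. Stack: []
LOAD_FAST t → push 1134. Stack: [1134]
RETURN_VALUE → return 1134.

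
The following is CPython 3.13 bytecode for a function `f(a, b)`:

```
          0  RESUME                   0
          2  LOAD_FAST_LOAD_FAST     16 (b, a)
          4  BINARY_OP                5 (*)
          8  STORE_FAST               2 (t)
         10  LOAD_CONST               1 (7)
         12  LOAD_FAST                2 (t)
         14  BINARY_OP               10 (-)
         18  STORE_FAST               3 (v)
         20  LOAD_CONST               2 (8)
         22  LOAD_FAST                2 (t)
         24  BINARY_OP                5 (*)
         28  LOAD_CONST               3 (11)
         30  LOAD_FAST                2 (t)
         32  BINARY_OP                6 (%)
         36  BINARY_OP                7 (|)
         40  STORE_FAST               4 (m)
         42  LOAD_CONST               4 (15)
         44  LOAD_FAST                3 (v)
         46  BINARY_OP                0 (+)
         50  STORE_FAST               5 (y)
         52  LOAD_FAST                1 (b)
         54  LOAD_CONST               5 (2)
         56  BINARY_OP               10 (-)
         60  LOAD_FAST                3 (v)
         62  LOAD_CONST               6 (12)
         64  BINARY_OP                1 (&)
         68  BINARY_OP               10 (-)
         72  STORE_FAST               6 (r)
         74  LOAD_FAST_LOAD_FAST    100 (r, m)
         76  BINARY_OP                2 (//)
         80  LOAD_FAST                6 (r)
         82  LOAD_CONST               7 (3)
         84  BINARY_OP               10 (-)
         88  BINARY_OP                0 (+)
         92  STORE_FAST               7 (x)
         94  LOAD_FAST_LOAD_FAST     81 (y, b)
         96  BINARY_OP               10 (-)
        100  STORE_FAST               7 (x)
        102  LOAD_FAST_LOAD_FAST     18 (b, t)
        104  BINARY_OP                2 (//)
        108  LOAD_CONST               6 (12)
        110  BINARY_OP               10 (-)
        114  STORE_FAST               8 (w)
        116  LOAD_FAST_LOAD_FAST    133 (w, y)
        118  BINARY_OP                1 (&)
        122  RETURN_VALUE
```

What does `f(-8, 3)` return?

LOAD_FAST_LOAD_FAST b,a → push 3,-8. Stack: [3, -8]
BINARY_OP * → 3 * -8 = -24. Stack: [-24]
STORE_FAST t → t=-24. Stack: []
LOAD_CONST → push 7. Stack: [7]
LOAD_FAST t → push -24. Stack: [7, -24]
BINARY_OP - → 7 - -24 = 31. Stack: [31]
STORE_FAST v → v=31. Stack: []
LOAD_CONST → push 8. Stack: [8]
LOAD_FAST t → push -24. Stack: [8, -24]
BINARY_OP * → 8 * -24 = -192. Stack: [-192]
LOAD_CONST → push 11. Stack: [-192, 11]
LOAD_FAST t → push -24. Stack: [-192, 11, -24]
BINARY_OP % → 11 % -24 = -13. Stack: [-192, -13]
BINARY_OP | → -192 | -13 = -13. Stack: [-13]
STORE_FAST m → m=-13. Stack: []
LOAD_CONST → push 15. Stack: [15]
LOAD_FAST v → push 31. Stack: [15, 31]
BINARY_OP + → 15 + 31 = 46. Stack: [46]
STORE_FAST y → y=46. Stack: []
LOAD_FAST b → push 3. Stack: [3]
LOAD_CONST → push 2. Stack: [3, 2]
BINARY_OP - → 3 - 2 = 1. Stack: [1]
LOAD_FAST v → push 31. Stack: [1, 31]
LOAD_CONST → push 12. Stack: [1, 31, 12]
BINARY_OP & → 31 & 12 = 12. Stack: [1, 12]
BINARY_OP - → 1 - 12 = -11. Stack: [-11]
STORE_FAST r → r=-11. Stack: []
LOAD_FAST_LOAD_FAST r,m → push -11,-13. Stack: [-11, -13]
BINARY_OP // → -11 // -13 = 0. Stack: [0]
LOAD_FAST r → push -11. Stack: [0, -11]
LOAD_CONST → push 3. Stack: [0, -11, 3]
BINARY_OP - → -11 - 3 = -14. Stack: [0, -14]
BINARY_OP + → 0 + -14 = -14. Stack: [-14]
STORE_FAST x → x=-14. Stack: []
LOAD_FAST_LOAD_FAST y,b → push 46,3. Stack: [46, 3]
BINARY_OP - → 46 - 3 = 43. Stack: [43]
STORE_FAST x → x=43. Stack: []
LOAD_FAST_LOAD_FAST b,t → push 3,-24. Stack: [3, -24]
BINARY_OP // → 3 // -24 = -1. Stack: [-1]
LOAD_CONST → push 12. Stack: [-1, 12]
BINARY_OP - → -1 - 12 = -13. Stack: [-13]
STORE_FAST w → w=-13. Stack: []
LOAD_FAST_LOAD_FAST w,y → push -13,46. Stack: [-13, 46]
BINARY_OP & → -13 & 46 = 34. Stack: [34]
RETURN_VALUE → return 34.

34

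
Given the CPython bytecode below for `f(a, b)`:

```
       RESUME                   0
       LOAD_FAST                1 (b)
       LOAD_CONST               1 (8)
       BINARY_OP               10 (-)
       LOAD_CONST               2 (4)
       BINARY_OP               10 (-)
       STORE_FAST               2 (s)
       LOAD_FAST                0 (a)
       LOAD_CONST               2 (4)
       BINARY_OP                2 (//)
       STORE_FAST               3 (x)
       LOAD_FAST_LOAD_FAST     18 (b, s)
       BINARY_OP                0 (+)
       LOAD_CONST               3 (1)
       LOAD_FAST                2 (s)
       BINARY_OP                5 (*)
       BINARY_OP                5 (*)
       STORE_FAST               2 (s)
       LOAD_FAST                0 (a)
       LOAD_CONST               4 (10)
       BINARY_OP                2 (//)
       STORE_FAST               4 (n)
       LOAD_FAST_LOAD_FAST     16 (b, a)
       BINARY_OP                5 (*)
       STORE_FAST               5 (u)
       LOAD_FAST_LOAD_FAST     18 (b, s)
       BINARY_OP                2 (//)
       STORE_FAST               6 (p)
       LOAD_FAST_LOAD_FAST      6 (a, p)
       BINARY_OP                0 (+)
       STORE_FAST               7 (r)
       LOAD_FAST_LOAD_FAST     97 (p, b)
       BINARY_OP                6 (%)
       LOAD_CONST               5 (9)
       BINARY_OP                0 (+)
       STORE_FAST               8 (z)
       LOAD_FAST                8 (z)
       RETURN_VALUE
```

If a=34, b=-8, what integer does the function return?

8

LOAD_FAST b → push -8. Stack: [-8]
LOAD_CONST → push 8. Stack: [-8, 8]
BINARY_OP - → -8 - 8 = -16. Stack: [-16]
LOAD_CONST → push 4. Stack: [-16, 4]
BINARY_OP - → -16 - 4 = -20. Stack: [-20]
STORE_FAST s → s=-20. Stack: []
LOAD_FAST a → push 34. Stack: [34]
LOAD_CONST → push 4. Stack: [34, 4]
BINARY_OP // → 34 // 4 = 8. Stack: [8]
STORE_FAST x → x=8. Stack: []
LOAD_FAST_LOAD_FAST b,s → push -8,-20. Stack: [-8, -20]
BINARY_OP + → -8 + -20 = -28. Stack: [-28]
LOAD_CONST → push 1. Stack: [-28, 1]
LOAD_FAST s → push -20. Stack: [-28, 1, -20]
BINARY_OP * → 1 * -20 = -20. Stack: [-28, -20]
BINARY_OP * → -28 * -20 = 560. Stack: [560]
STORE_FAST s → s=560. Stack: []
LOAD_FAST a → push 34. Stack: [34]
LOAD_CONST → push 10. Stack: [34, 10]
BINARY_OP // → 34 // 10 = 3. Stack: [3]
STORE_FAST n → n=3. Stack: []
LOAD_FAST_LOAD_FAST b,a → push -8,34. Stack: [-8, 34]
BINARY_OP * → -8 * 34 = -272. Stack: [-272]
STORE_FAST u → u=-272. Stack: []
LOAD_FAST_LOAD_FAST b,s → push -8,560. Stack: [-8, 560]
BINARY_OP // → -8 // 560 = -1. Stack: [-1]
STORE_FAST p → p=-1. Stack: []
LOAD_FAST_LOAD_FAST a,p → push 34,-1. Stack: [34, -1]
BINARY_OP + → 34 + -1 = 33. Stack: [33]
STORE_FAST r → r=33. Stack: []
LOAD_FAST_LOAD_FAST p,b → push -1,-8. Stack: [-1, -8]
BINARY_OP % → -1 % -8 = -1. Stack: [-1]
LOAD_CONST → push 9. Stack: [-1, 9]
BINARY_OP + → -1 + 9 = 8. Stack: [8]
STORE_FAST z → z=8. Stack: []
LOAD_FAST z → push 8. Stack: [8]
RETURN_VALUE → return 8.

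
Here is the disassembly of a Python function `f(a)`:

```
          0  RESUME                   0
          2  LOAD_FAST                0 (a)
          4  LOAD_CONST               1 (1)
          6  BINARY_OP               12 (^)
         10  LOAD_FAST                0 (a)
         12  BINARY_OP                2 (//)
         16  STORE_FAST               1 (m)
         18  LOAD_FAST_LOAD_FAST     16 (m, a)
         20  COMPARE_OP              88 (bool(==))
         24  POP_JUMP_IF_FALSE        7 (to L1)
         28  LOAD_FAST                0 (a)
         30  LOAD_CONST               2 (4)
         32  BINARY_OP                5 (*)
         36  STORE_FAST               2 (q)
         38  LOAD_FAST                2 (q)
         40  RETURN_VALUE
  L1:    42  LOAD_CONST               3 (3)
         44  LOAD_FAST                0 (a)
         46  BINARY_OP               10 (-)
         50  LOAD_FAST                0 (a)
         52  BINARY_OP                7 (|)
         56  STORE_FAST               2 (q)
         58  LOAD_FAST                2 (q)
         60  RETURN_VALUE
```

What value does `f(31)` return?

LOAD_FAST a → push 31. Stack: [31]
LOAD_CONST → push 1. Stack: [31, 1]
BINARY_OP ^ → 31 ^ 1 = 30. Stack: [30]
LOAD_FAST a → push 31. Stack: [30, 31]
BINARY_OP // → 30 // 31 = 0. Stack: [0]
STORE_FAST m → m=0. Stack: []
LOAD_FAST_LOAD_FAST m,a → push 0,31. Stack: [0, 31]
COMPARE_OP bool(==) → 0 vs 31 = False. Stack: [False]
POP_JUMP_IF_FALSE → pop False; jump. Stack: []
LOAD_CONST → push 3. Stack: [3]
LOAD_FAST a → push 31. Stack: [3, 31]
BINARY_OP - → 3 - 31 = -28. Stack: [-28]
LOAD_FAST a → push 31. Stack: [-28, 31]
BINARY_OP | → -28 | 31 = -1. Stack: [-1]
STORE_FAST q → q=-1. Stack: []
LOAD_FAST q → push -1. Stack: [-1]
RETURN_VALUE → return -1.

-1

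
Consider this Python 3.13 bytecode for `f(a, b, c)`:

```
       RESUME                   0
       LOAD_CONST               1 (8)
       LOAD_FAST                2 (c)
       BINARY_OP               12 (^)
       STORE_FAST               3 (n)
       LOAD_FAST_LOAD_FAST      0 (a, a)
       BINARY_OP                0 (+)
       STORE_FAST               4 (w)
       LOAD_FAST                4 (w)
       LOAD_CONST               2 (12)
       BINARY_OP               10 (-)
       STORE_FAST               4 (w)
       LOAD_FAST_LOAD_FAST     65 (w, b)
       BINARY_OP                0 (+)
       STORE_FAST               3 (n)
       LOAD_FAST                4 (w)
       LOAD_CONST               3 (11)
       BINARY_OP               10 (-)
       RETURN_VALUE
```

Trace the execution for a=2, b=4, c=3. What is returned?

-19

LOAD_CONST → push 8. Stack: [8]
LOAD_FAST c → push 3. Stack: [8, 3]
BINARY_OP ^ → 8 ^ 3 = 11. Stack: [11]
STORE_FAST n → n=11. Stack: []
LOAD_FAST_LOAD_FAST a,a → push 2,2. Stack: [2, 2]
BINARY_OP + → 2 + 2 = 4. Stack: [4]
STORE_FAST w → w=4. Stack: []
LOAD_FAST w → push 4. Stack: [4]
LOAD_CONST → push 12. Stack: [4, 12]
BINARY_OP - → 4 - 12 = -8. Stack: [-8]
STORE_FAST w → w=-8. Stack: []
LOAD_FAST_LOAD_FAST w,b → push -8,4. Stack: [-8, 4]
BINARY_OP + → -8 + 4 = -4. Stack: [-4]
STORE_FAST n → n=-4. Stack: []
LOAD_FAST w → push -8. Stack: [-8]
LOAD_CONST → push 11. Stack: [-8, 11]
BINARY_OP - → -8 - 11 = -19. Stack: [-19]
RETURN_VALUE → return -19.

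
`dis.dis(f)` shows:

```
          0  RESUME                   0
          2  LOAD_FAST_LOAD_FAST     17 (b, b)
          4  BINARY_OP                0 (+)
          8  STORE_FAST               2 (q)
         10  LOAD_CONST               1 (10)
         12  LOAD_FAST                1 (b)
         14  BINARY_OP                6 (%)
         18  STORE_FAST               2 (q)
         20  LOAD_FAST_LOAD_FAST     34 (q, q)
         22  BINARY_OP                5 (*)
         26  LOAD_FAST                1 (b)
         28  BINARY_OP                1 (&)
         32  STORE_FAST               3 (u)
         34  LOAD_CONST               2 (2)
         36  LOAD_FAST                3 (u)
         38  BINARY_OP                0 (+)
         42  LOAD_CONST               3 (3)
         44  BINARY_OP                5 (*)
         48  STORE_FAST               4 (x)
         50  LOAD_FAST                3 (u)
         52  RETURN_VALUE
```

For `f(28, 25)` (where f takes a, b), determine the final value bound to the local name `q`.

LOAD_FAST_LOAD_FAST b,b → push 25,25. Stack: [25, 25]
BINARY_OP + → 25 + 25 = 50. Stack: [50]
STORE_FAST q → q=50. Stack: []
LOAD_CONST → push 10. Stack: [10]
LOAD_FAST b → push 25. Stack: [10, 25]
BINARY_OP % → 10 % 25 = 10. Stack: [10]
STORE_FAST q → q=10. Stack: []
LOAD_FAST_LOAD_FAST q,q → push 10,10. Stack: [10, 10]
BINARY_OP * → 10 * 10 = 100. Stack: [100]
LOAD_FAST b → push 25. Stack: [100, 25]
BINARY_OP & → 100 & 25 = 0. Stack: [0]
STORE_FAST u → u=0. Stack: []
LOAD_CONST → push 2. Stack: [2]
LOAD_FAST u → push 0. Stack: [2, 0]
BINARY_OP + → 2 + 0 = 2. Stack: [2]
LOAD_CONST → push 3. Stack: [2, 3]
BINARY_OP * → 2 * 3 = 6. Stack: [6]
STORE_FAST x → x=6. Stack: []
LOAD_FAST u → push 0. Stack: [0]
RETURN_VALUE → return 0.

10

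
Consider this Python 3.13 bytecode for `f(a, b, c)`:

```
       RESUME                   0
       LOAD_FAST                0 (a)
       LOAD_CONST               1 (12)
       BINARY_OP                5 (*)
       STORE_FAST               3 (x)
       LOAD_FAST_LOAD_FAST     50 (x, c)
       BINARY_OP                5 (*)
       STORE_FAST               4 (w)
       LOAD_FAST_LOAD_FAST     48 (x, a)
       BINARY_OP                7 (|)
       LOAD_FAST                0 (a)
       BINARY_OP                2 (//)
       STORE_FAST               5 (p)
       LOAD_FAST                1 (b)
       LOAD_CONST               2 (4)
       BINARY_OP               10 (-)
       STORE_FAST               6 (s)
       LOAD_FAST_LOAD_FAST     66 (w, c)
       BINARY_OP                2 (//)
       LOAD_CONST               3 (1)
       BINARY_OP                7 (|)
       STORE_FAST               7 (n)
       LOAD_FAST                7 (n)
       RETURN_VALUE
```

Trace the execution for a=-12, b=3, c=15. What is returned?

LOAD_FAST a → push -12. Stack: [-12]
LOAD_CONST → push 12. Stack: [-12, 12]
BINARY_OP * → -12 * 12 = -144. Stack: [-144]
STORE_FAST x → x=-144. Stack: []
LOAD_FAST_LOAD_FAST x,c → push -144,15. Stack: [-144, 15]
BINARY_OP * → -144 * 15 = -2160. Stack: [-2160]
STORE_FAST w → w=-2160. Stack: []
LOAD_FAST_LOAD_FAST x,a → push -144,-12. Stack: [-144, -12]
BINARY_OP | → -144 | -12 = -12. Stack: [-12]
LOAD_FAST a → push -12. Stack: [-12, -12]
BINARY_OP // → -12 // -12 = 1. Stack: [1]
STORE_FAST p → p=1. Stack: []
LOAD_FAST b → push 3. Stack: [3]
LOAD_CONST → push 4. Stack: [3, 4]
BINARY_OP - → 3 - 4 = -1. Stack: [-1]
STORE_FAST s → s=-1. Stack: []
LOAD_FAST_LOAD_FAST w,c → push -2160,15. Stack: [-2160, 15]
BINARY_OP // → -2160 // 15 = -144. Stack: [-144]
LOAD_CONST → push 1. Stack: [-144, 1]
BINARY_OP | → -144 | 1 = -143. Stack: [-143]
STORE_FAST n → n=-143. Stack: []
LOAD_FAST n → push -143. Stack: [-143]
RETURN_VALUE → return -143.

-143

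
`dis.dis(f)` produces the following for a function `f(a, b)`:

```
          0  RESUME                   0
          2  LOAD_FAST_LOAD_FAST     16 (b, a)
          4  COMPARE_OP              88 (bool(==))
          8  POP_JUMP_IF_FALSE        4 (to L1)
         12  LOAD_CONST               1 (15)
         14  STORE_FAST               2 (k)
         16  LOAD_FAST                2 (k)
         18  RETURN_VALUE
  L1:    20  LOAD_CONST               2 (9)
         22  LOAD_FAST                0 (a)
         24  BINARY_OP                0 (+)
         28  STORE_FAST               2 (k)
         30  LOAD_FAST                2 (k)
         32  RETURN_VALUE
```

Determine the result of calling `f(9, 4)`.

18

LOAD_FAST_LOAD_FAST b,a → push 4,9. Stack: [4, 9]
COMPARE_OP bool(==) → 4 vs 9 = False. Stack: [False]
POP_JUMP_IF_FALSE → pop False; jump. Stack: []
LOAD_CONST → push 9. Stack: [9]
LOAD_FAST a → push 9. Stack: [9, 9]
BINARY_OP + → 9 + 9 = 18. Stack: [18]
STORE_FAST k → k=18. Stack: []
LOAD_FAST k → push 18. Stack: [18]
RETURN_VALUE → return 18.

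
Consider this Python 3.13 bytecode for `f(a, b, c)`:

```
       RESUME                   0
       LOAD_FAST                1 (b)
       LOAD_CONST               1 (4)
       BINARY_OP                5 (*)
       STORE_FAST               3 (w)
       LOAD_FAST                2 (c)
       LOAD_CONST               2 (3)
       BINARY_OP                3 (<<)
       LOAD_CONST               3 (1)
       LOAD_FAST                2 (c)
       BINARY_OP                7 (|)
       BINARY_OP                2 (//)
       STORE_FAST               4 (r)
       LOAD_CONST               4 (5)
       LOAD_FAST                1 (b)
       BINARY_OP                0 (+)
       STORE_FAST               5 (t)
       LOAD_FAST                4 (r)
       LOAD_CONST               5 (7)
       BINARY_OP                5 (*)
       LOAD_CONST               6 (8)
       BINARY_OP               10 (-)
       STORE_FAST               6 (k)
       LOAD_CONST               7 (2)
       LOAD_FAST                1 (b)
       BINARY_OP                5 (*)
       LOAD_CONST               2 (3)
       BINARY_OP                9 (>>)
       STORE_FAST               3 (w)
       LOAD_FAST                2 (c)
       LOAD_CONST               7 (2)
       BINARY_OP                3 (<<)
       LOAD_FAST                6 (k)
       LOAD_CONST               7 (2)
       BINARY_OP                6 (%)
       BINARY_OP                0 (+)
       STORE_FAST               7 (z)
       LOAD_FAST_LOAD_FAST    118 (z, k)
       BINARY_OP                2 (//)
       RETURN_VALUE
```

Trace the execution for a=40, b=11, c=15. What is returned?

LOAD_FAST b → push 11. Stack: [11]
LOAD_CONST → push 4. Stack: [11, 4]
BINARY_OP * → 11 * 4 = 44. Stack: [44]
STORE_FAST w → w=44. Stack: []
LOAD_FAST c → push 15. Stack: [15]
LOAD_CONST → push 3. Stack: [15, 3]
BINARY_OP << → 15 << 3 = 120. Stack: [120]
LOAD_CONST → push 1. Stack: [120, 1]
LOAD_FAST c → push 15. Stack: [120, 1, 15]
BINARY_OP | → 1 | 15 = 15. Stack: [120, 15]
BINARY_OP // → 120 // 15 = 8. Stack: [8]
STORE_FAST r → r=8. Stack: []
LOAD_CONST → push 5. Stack: [5]
LOAD_FAST b → push 11. Stack: [5, 11]
BINARY_OP + → 5 + 11 = 16. Stack: [16]
STORE_FAST t → t=16. Stack: []
LOAD_FAST r → push 8. Stack: [8]
LOAD_CONST → push 7. Stack: [8, 7]
BINARY_OP * → 8 * 7 = 56. Stack: [56]
LOAD_CONST → push 8. Stack: [56, 8]
BINARY_OP - → 56 - 8 = 48. Stack: [48]
STORE_FAST k → k=48. Stack: []
LOAD_CONST → push 2. Stack: [2]
LOAD_FAST b → push 11. Stack: [2, 11]
BINARY_OP * → 2 * 11 = 22. Stack: [22]
LOAD_CONST → push 3. Stack: [22, 3]
BINARY_OP >> → 22 >> 3 = 2. Stack: [2]
STORE_FAST w → w=2. Stack: []
LOAD_FAST c → push 15. Stack: [15]
LOAD_CONST → push 2. Stack: [15, 2]
BINARY_OP << → 15 << 2 = 60. Stack: [60]
LOAD_FAST k → push 48. Stack: [60, 48]
LOAD_CONST → push 2. Stack: [60, 48, 2]
BINARY_OP % → 48 % 2 = 0. Stack: [60, 0]
BINARY_OP + → 60 + 0 = 60. Stack: [60]
STORE_FAST z → z=60. Stack: []
LOAD_FAST_LOAD_FAST z,k → push 60,48. Stack: [60, 48]
BINARY_OP // → 60 // 48 = 1. Stack: [1]
RETURN_VALUE → return 1.

1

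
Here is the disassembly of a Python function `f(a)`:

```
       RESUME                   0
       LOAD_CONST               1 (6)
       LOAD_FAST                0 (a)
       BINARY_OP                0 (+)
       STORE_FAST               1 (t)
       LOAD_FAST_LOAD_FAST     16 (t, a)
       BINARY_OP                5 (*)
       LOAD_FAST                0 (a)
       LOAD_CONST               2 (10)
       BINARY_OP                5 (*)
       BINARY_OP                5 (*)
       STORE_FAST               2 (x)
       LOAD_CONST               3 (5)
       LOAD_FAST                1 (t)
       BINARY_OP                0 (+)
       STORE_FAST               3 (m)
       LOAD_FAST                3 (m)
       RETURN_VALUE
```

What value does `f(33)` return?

44

LOAD_CONST → push 6. Stack: [6]
LOAD_FAST a → push 33. Stack: [6, 33]
BINARY_OP + → 6 + 33 = 39. Stack: [39]
STORE_FAST t → t=39. Stack: []
LOAD_FAST_LOAD_FAST t,a → push 39,33. Stack: [39, 33]
BINARY_OP * → 39 * 33 = 1287. Stack: [1287]
LOAD_FAST a → push 33. Stack: [1287, 33]
LOAD_CONST → push 10. Stack: [1287, 33, 10]
BINARY_OP * → 33 * 10 = 330. Stack: [1287, 330]
BINARY_OP * → 1287 * 330 = 424710. Stack: [424710]
STORE_FAST x → x=424710. Stack: []
LOAD_CONST → push 5. Stack: [5]
LOAD_FAST t → push 39. Stack: [5, 39]
BINARY_OP + → 5 + 39 = 44. Stack: [44]
STORE_FAST m → m=44. Stack: []
LOAD_FAST m → push 44. Stack: [44]
RETURN_VALUE → return 44.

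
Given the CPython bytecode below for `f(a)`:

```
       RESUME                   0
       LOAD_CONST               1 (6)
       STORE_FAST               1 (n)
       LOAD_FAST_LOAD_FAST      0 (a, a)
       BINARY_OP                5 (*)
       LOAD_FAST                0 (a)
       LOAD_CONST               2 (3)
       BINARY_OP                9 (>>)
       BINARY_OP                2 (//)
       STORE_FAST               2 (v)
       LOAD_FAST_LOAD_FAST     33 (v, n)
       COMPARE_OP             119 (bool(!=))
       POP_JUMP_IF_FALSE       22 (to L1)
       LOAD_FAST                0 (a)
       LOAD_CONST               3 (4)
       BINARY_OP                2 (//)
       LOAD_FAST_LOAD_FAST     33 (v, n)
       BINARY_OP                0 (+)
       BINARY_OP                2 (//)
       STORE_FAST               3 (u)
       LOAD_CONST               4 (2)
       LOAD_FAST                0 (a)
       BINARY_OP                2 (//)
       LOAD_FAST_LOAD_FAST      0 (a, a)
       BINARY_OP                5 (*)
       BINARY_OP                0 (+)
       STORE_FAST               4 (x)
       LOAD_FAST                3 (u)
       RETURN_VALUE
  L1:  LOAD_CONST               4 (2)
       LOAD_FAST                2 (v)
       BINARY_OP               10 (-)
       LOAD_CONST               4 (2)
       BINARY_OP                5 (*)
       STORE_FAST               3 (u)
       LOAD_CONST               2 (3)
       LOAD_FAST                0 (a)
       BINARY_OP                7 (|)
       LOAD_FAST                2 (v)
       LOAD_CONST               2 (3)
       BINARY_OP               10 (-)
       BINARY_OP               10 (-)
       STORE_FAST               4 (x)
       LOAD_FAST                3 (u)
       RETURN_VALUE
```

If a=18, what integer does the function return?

0

LOAD_CONST → push 6. Stack: [6]
STORE_FAST n → n=6. Stack: []
LOAD_FAST_LOAD_FAST a,a → push 18,18. Stack: [18, 18]
BINARY_OP * → 18 * 18 = 324. Stack: [324]
LOAD_FAST a → push 18. Stack: [324, 18]
LOAD_CONST → push 3. Stack: [324, 18, 3]
BINARY_OP >> → 18 >> 3 = 2. Stack: [324, 2]
BINARY_OP // → 324 // 2 = 162. Stack: [162]
STORE_FAST v → v=162. Stack: []
LOAD_FAST_LOAD_FAST v,n → push 162,6. Stack: [162, 6]
COMPARE_OP bool(!=) → 162 vs 6 = True. Stack: [True]
POP_JUMP_IF_FALSE → pop True; no jump. Stack: []
LOAD_FAST a → push 18. Stack: [18]
LOAD_CONST → push 4. Stack: [18, 4]
BINARY_OP // → 18 // 4 = 4. Stack: [4]
LOAD_FAST_LOAD_FAST v,n → push 162,6. Stack: [4, 162, 6]
BINARY_OP + → 162 + 6 = 168. Stack: [4, 168]
BINARY_OP // → 4 // 168 = 0. Stack: [0]
STORE_FAST u → u=0. Stack: []
LOAD_CONST → push 2. Stack: [2]
LOAD_FAST a → push 18. Stack: [2, 18]
BINARY_OP // → 2 // 18 = 0. Stack: [0]
LOAD_FAST_LOAD_FAST a,a → push 18,18. Stack: [0, 18, 18]
BINARY_OP * → 18 * 18 = 324. Stack: [0, 324]
BINARY_OP + → 0 + 324 = 324. Stack: [324]
STORE_FAST x → x=324. Stack: []
LOAD_FAST u → push 0. Stack: [0]
RETURN_VALUE → return 0.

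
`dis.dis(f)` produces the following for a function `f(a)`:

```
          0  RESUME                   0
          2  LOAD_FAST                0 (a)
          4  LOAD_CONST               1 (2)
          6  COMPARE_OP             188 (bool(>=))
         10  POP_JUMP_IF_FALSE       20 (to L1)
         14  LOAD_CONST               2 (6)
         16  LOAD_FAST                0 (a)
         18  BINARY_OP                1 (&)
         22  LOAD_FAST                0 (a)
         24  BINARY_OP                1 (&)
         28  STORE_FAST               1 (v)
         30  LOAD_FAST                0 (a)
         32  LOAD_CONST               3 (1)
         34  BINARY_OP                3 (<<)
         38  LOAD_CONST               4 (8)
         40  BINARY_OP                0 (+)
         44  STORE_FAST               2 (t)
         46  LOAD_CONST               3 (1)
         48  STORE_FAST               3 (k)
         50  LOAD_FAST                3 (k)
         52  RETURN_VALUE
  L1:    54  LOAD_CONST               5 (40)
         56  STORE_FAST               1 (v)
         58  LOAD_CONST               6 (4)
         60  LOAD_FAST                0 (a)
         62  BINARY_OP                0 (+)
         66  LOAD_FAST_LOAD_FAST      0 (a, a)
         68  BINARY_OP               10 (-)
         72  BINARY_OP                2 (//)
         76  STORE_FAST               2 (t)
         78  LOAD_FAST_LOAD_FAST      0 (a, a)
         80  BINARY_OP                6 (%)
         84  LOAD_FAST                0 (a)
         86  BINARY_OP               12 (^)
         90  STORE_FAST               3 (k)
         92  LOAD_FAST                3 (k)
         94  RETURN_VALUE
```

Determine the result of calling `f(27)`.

LOAD_FAST a → push 27. Stack: [27]
LOAD_CONST → push 2. Stack: [27, 2]
COMPARE_OP bool(>=) → 27 vs 2 = True. Stack: [True]
POP_JUMP_IF_FALSE → pop True; no jump. Stack: []
LOAD_CONST → push 6. Stack: [6]
LOAD_FAST a → push 27. Stack: [6, 27]
BINARY_OP & → 6 & 27 = 2. Stack: [2]
LOAD_FAST a → push 27. Stack: [2, 27]
BINARY_OP & → 2 & 27 = 2. Stack: [2]
STORE_FAST v → v=2. Stack: []
LOAD_FAST a → push 27. Stack: [27]
LOAD_CONST → push 1. Stack: [27, 1]
BINARY_OP << → 27 << 1 = 54. Stack: [54]
LOAD_CONST → push 8. Stack: [54, 8]
BINARY_OP + → 54 + 8 = 62. Stack: [62]
STORE_FAST t → t=62. Stack: []
LOAD_CONST → push 1. Stack: [1]
STORE_FAST k → k=1. Stack: []
LOAD_FAST k → push 1. Stack: [1]
RETURN_VALUE → return 1.

1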